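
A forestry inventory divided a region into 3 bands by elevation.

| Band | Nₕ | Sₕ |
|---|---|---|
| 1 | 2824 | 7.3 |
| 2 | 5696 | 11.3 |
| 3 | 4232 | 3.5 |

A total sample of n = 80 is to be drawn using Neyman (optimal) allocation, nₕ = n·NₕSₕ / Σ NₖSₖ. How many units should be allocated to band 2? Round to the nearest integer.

1: NₕSₕ = 2824·7.3 = 20615.2
2: NₕSₕ = 5696·11.3 = 64364.8
3: NₕSₕ = 4232·3.5 = 14812
Σ NₕSₕ = 99792.
n_2 = 80·64364.8/99792 = 51.599... → 52.

52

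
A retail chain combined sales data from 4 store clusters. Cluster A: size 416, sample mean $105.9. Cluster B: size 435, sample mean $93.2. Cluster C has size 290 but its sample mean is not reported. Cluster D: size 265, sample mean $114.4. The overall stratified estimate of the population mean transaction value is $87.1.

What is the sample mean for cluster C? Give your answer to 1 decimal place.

26.0

N = 416 + 435 + 290 + 265 = 1406.
Overall total = μ·N = 87.1·1406 = 122462.6.
Subtract the known strata: 416·105.9 + 435·93.2 + 265·114.4 = 114912.4.
Remaining total for cluster C: 122462.6 − 114912.4 = 7550.2.
Divide by its size: 7550.2 / 290 = 26.035... → 26.0.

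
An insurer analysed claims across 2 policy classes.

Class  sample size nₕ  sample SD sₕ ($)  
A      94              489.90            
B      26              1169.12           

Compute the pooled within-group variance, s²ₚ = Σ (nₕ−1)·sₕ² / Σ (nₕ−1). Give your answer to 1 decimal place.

Degrees of freedom: 93 + 25 = 118.
Σ(nₕ−1)sₕ² = 93·240002.01 + 25·1366841.5744 = 56491226.29.
s²ₚ = 56491226.29 / 118 = 478739.206... → 478739.2.

478739.2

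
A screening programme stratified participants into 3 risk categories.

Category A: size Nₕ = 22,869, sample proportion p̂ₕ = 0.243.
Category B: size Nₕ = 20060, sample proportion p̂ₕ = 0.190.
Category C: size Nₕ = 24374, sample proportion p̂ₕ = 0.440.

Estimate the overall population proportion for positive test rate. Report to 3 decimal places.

Wₕ = Nₕ/N with N = 67303: 0.3398, 0.2981, 0.3622.
p̂_st = 0.3398·0.243 + 0.2981·0.190 + 0.3622·0.440 ≈ 0.29855... → 0.299.

0.299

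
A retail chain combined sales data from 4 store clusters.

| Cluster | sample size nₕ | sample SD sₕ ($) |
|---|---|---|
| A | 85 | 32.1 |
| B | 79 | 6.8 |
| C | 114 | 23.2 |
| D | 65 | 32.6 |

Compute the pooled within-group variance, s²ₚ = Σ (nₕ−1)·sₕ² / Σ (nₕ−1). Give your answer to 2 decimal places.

646.01

Degrees of freedom: 84 + 78 + 113 + 64 = 339.
Σ(nₕ−1)sₕ² = 84·1030.41 + 78·46.24 + 113·538.24 + 64·1062.76 = 218998.92.
s²ₚ = 218998.92 / 339 = 646.0145... → 646.01.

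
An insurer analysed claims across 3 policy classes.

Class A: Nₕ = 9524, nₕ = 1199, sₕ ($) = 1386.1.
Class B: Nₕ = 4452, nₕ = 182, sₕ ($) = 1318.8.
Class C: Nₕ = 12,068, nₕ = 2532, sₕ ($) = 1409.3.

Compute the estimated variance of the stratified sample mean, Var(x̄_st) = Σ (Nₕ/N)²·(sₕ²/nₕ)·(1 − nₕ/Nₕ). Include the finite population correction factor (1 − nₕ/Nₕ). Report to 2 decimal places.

588.22

N = 26044; Wₕ = Nₕ/N.
class A: (9524/26044)²·1386.1²/1199·(1 − 1199/9524) = 187.30881
class B: (4452/26044)²·1318.8²/182·(1 − 182/4452) = 267.82687
class C: (12068/26044)²·1409.3²/2532·(1 − 2532/12068) = 133.08508
Sum = 588.22076 → 588.22.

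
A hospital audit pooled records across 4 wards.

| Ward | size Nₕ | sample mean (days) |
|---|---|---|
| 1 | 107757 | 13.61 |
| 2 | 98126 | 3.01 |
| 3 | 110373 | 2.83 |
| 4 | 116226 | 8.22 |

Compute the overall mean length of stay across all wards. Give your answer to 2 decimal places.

7.01

x̄_st = (Σ Nₕx̄ₕ) / (Σ Nₕ) = (107757·13.61 + 98126·3.01 + 110373·2.83 + 116226·8.22) / 432482
= 3029665.34 / 432482 = 7.0053... → 7.01.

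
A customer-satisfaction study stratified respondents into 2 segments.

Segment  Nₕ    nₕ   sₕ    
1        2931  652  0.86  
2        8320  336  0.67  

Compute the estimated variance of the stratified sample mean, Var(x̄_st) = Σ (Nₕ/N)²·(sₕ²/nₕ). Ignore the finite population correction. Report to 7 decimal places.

N = 11251; Wₕ = Nₕ/N.
segment 1: (2931/11251)²·0.86²/652 = 0.0000769837
segment 2: (8320/11251)²·0.67²/336 = 0.0007305917
Sum = 0.0008075754 → 0.0008076.

0.0008076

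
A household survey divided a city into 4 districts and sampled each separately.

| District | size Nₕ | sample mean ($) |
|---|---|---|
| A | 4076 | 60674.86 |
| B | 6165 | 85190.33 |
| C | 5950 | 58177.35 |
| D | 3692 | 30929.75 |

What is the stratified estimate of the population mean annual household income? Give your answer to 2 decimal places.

62005.58

N = 19883; weights Wₕ = Nₕ/N = (0.2050, 0.3101, 0.2993, 0.1857).
x̄_st = Σ Wₕ·x̄ₕ = 0.2050·60674.86 + 0.3101·85190.33 + 0.2993·58177.35 + 0.1857·30929.75 ≈ 62005.5818...
→ 62005.58.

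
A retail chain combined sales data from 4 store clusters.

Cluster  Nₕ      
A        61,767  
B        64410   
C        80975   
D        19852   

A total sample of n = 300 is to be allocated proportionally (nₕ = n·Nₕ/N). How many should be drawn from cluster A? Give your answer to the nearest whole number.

N = 61767 + 64410 + 80975 + 19852 = 227004.
n_A = 300·61767/227004 = 81.629... → 82.

82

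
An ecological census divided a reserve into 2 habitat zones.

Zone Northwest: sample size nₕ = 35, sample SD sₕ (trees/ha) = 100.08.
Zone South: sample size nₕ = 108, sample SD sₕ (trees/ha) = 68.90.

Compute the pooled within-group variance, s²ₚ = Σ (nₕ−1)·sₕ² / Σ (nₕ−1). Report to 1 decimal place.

6017.7

Degrees of freedom: 34 + 107 = 141.
Σ(nₕ−1)sₕ² = 34·10016.0064 + 107·4747.21 = 848495.6876.
s²ₚ = 848495.6876 / 141 = 6017.700... → 6017.7.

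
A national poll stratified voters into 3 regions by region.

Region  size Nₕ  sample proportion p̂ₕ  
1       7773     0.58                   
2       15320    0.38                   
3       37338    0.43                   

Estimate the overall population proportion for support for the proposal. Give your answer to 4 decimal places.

0.4366

N = 7773 + 15320 + 37338 = 60431.
Overall proportion = Σ (Nₕ/N)·p̂ₕ.
Σ Nₕp̂ₕ = 4508.34 + 5821.6 + 16055.34 = 26385.28.
26385.28 / 60431 = 0.436618... → 0.4366.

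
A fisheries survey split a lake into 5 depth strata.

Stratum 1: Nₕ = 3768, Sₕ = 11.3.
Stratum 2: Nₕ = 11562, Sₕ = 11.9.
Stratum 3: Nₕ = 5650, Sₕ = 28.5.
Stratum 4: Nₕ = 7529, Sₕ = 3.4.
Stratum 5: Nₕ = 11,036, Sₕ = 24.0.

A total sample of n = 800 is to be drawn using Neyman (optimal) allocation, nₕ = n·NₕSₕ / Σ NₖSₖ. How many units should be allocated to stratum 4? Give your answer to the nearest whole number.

Σ NₕSₕ = 3768·11.3 + 11562·11.9 + 5650·28.5 + 7529·3.4 + 11036·24.0 = 631653.8.
Share for 4: 25598.6/631653.8 = 0.04053.
n_4 = 800 × 0.04053 = 32.421... → 32.

32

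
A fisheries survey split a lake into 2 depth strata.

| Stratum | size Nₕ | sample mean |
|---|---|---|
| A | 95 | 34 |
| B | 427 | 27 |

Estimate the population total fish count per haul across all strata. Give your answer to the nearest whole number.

Population total = Σ Nₕ·x̄ₕ (each stratum's size times its mean).
95·34 + 427·27 = 3230 + 11529 = 14759.

14759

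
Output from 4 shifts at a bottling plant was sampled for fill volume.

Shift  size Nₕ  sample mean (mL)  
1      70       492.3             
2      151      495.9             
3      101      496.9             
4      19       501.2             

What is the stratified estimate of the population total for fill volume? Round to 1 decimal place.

169051.6

Estimate total by summing Nₕ·x̄ₕ over strata.
70·492.3 + 151·495.9 + 101·496.9 + 19·501.2 = 34461 + 74880.9 + 50186.9 + 9522.8 = 169051.6.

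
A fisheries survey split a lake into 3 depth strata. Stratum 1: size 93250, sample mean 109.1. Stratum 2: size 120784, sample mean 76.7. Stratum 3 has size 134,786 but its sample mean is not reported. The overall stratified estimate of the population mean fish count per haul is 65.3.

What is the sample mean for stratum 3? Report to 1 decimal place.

Σ Nₕx̄ₕ = N·μ, so 134786·x̄_3 = 348820·65.3 − (93250·109.1 + 120784·76.7).
= 22777946 − 19437707.8 = 3340238.2.
x̄_3 = 3340238.2 / 134786 = 24.782... → 24.8.

24.8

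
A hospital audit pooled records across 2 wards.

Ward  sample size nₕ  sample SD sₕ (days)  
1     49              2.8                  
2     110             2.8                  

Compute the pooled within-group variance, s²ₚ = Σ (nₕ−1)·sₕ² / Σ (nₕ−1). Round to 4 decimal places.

7.8400

1: (49−1)·2.8² = 48·7.84 = 376.32
2: (110−1)·2.8² = 109·7.84 = 854.56
Numerator = 1230.88; denominator = Σ(nₕ−1) = 157.
s²ₚ = 1230.88/157 = 7.84 → 7.8400.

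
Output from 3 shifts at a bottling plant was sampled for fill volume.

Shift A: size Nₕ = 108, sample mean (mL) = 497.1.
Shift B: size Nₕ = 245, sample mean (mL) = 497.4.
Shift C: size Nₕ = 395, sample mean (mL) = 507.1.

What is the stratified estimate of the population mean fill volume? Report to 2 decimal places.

x̄_st = (Σ Nₕx̄ₕ) / (Σ Nₕ) = (108·497.1 + 245·497.4 + 395·507.1) / 748
= 375854.3 / 748 = 502.4790... → 502.48.

502.48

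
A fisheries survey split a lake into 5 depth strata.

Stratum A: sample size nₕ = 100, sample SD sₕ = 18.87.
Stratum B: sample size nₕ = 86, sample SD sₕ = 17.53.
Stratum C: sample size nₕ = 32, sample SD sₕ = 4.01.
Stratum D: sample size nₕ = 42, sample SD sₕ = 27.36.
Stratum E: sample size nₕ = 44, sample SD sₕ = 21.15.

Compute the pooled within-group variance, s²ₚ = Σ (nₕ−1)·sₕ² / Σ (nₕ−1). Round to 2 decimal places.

373.90

Degrees of freedom: 99 + 85 + 31 + 41 + 43 = 299.
Σ(nₕ−1)sₕ² = 99·356.0769 + 85·307.3009 + 31·16.0801 + 41·748.5696 + 43·447.3225 = 111796.8938.
s²ₚ = 111796.8938 / 299 = 373.9027... → 373.90.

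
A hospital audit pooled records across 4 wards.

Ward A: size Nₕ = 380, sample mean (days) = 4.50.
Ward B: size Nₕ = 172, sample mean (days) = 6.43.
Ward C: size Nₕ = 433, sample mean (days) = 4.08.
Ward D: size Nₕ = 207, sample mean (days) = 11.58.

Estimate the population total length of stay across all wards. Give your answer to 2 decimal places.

6979.66

A: 380·4.50 = 1710
B: 172·6.43 = 1105.96
C: 433·4.08 = 1766.64
D: 207·11.58 = 2397.06
τ̂ = Σ Nₕx̄ₕ = 6979.66.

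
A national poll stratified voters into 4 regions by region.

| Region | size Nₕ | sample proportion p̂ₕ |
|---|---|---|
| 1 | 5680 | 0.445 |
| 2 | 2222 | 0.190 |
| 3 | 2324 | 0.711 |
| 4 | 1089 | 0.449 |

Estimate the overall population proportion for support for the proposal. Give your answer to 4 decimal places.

Wₕ = Nₕ/N with N = 11315: 0.5020, 0.1964, 0.2054, 0.0962.
p̂_st = 0.5020·0.445 + 0.1964·0.190 + 0.2054·0.711 + 0.0962·0.449 ≈ 0.449943... → 0.4499.

0.4499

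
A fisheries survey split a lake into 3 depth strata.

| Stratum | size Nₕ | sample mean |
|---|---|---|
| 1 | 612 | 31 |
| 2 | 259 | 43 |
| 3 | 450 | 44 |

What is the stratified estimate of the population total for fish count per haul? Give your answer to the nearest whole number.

1: 612·31 = 18972
2: 259·43 = 11137
3: 450·44 = 19800
τ̂ = Σ Nₕx̄ₕ = 49909.

49909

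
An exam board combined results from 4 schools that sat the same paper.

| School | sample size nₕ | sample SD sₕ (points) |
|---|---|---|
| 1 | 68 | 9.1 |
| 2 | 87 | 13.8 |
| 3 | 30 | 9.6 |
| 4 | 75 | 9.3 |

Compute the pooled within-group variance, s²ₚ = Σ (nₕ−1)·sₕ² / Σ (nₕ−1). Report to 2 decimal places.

1: (68−1)·9.1² = 67·82.81 = 5548.27
2: (87−1)·13.8² = 86·190.44 = 16377.84
3: (30−1)·9.6² = 29·92.16 = 2672.64
4: (75−1)·9.3² = 74·86.49 = 6400.26
Numerator = 30999.01; denominator = Σ(nₕ−1) = 256.
s²ₚ = 30999.01/256 = 121.0899... → 121.09.

121.09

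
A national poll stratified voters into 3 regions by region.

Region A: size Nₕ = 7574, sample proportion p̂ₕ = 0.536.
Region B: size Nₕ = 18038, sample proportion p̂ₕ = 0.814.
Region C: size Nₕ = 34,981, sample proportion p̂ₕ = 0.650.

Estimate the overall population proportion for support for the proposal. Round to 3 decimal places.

0.685

Wₕ = Nₕ/N with N = 60593: 0.1250, 0.2977, 0.5773.
p̂_st = 0.1250·0.536 + 0.2977·0.814 + 0.5773·0.650 ≈ 0.68457... → 0.685.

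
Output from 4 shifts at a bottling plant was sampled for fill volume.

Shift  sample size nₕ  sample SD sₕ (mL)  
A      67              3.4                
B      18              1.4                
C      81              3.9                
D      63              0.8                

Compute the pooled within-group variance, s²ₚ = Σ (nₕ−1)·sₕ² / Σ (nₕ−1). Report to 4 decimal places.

A: (67−1)·3.4² = 66·11.56 = 762.96
B: (18−1)·1.4² = 17·1.96 = 33.32
C: (81−1)·3.9² = 80·15.21 = 1216.8
D: (63−1)·0.8² = 62·0.64 = 39.68
Numerator = 2052.76; denominator = Σ(nₕ−1) = 225.
s²ₚ = 2052.76/225 = 9.123378... → 9.1234.

9.1234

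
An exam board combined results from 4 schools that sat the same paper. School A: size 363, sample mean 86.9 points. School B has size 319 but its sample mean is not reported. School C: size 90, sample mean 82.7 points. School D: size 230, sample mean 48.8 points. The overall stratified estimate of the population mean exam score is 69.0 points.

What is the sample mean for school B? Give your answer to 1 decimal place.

N = 363 + 319 + 90 + 230 = 1002.
Overall total = μ·N = 69.0·1002 = 69138.
Subtract the known strata: 363·86.9 + 90·82.7 + 230·48.8 = 50211.7.
Remaining total for school B: 69138 − 50211.7 = 18926.3.
Divide by its size: 18926.3 / 319 = 59.330... → 59.3.

59.3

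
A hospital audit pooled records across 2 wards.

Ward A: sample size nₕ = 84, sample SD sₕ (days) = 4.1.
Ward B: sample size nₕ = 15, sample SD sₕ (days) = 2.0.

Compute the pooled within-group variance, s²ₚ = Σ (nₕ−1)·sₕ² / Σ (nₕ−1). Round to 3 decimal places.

14.961

Degrees of freedom: 83 + 14 = 97.
Σ(nₕ−1)sₕ² = 83·16.81 + 14·4 = 1451.23.
s²ₚ = 1451.23 / 97 = 14.96113... → 14.961.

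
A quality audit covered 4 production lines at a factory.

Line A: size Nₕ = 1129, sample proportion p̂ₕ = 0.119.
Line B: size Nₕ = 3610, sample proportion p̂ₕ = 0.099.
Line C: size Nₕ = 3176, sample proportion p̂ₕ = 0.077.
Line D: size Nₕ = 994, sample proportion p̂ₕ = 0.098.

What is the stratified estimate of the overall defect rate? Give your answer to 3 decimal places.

Wₕ = Nₕ/N with N = 8909: 0.1267, 0.4052, 0.3565, 0.1116.
p̂_st = 0.1267·0.119 + 0.4052·0.099 + 0.3565·0.077 + 0.1116·0.098 ≈ 0.09358... → 0.094.

0.094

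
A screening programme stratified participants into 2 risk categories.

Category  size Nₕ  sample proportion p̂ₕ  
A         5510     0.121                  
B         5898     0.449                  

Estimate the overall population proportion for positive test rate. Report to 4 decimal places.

N = 5510 + 5898 = 11408.
Overall proportion = Σ (Nₕ/N)·p̂ₕ.
Σ Nₕp̂ₕ = 666.71 + 2648.202 = 3314.912.
3314.912 / 11408 = 0.290578... → 0.2906.

0.2906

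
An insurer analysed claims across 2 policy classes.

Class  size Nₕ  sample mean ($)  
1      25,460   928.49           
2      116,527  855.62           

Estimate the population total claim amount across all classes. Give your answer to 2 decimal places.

1: 25460·928.49 = 23639355.4
2: 116527·855.62 = 99702831.74
τ̂ = Σ Nₕx̄ₕ = 123342187.14.

123342187.14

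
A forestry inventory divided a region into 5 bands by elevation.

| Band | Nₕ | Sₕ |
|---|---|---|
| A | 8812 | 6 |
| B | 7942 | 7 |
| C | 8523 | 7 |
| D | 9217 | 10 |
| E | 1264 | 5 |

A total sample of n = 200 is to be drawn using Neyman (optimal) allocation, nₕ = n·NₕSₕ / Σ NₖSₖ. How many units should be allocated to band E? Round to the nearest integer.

A: NₕSₕ = 8812·6 = 52872
B: NₕSₕ = 7942·7 = 55594
C: NₕSₕ = 8523·7 = 59661
D: NₕSₕ = 9217·10 = 92170
E: NₕSₕ = 1264·5 = 6320
Σ NₕSₕ = 266617.
n_E = 200·6320/266617 = 4.741... → 5.

5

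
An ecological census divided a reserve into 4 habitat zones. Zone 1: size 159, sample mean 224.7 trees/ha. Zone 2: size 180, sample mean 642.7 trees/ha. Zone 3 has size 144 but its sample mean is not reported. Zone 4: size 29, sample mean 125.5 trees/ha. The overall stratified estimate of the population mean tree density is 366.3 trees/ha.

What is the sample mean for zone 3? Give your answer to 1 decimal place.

N = 159 + 180 + 144 + 29 = 512.
Overall total = μ·N = 366.3·512 = 187545.6.
Subtract the known strata: 159·224.7 + 180·642.7 + 29·125.5 = 155052.8.
Remaining total for zone 3: 187545.6 − 155052.8 = 32492.8.
Divide by its size: 32492.8 / 144 = 225.644... → 225.6.

225.6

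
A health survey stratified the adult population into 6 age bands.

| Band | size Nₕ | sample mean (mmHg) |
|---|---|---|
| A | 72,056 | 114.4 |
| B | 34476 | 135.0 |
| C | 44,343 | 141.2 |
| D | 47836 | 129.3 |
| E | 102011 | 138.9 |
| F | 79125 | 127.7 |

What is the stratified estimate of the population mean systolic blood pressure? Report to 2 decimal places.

130.62

N = 72056 + 34476 + 44343 + 47836 + 102011 + 79125 = 379847.
The stratified mean weights each stratum mean by its population share Nₕ/N.
Σ Nₕx̄ₕ = 72056·114.4 + 34476·135.0 + 44343·141.2 + 47836·129.3 + 102011·138.9 + 79125·127.7 = 8243206.4 + 4654260 + 6261231.6 + 6185194.8 + 14169327.9 + 10104262.5 = 49617483.2.
Divide by N: 49617483.2 / 379847 = 130.6249... → 130.62.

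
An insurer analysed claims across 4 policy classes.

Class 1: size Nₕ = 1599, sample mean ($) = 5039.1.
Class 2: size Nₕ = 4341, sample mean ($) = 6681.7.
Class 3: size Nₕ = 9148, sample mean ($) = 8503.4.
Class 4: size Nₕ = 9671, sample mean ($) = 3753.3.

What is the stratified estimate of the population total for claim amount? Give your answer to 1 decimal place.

151150048.1

1: 1599·5039.1 = 8057520.9
2: 4341·6681.7 = 29005259.7
3: 9148·8503.4 = 77789103.2
4: 9671·3753.3 = 36298164.3
τ̂ = Σ Nₕx̄ₕ = 151150048.1.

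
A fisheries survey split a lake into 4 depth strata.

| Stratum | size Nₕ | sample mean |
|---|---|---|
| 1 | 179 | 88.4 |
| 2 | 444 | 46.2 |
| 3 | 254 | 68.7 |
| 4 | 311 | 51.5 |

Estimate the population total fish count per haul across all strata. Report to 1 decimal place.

1: 179·88.4 = 15823.6
2: 444·46.2 = 20512.8
3: 254·68.7 = 17449.8
4: 311·51.5 = 16016.5
τ̂ = Σ Nₕx̄ₕ = 69802.7.

69802.7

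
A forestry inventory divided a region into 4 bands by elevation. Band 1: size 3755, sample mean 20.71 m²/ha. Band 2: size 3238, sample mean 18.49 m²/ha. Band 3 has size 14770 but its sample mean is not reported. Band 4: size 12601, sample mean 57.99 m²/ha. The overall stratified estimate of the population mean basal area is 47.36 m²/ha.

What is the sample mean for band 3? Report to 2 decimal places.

Σ Nₕx̄ₕ = N·μ, so 14770·x̄_3 = 34364·47.36 − (3755·20.71 + 3238·18.49 + 12601·57.99).
= 1627479.04 − 868368.66 = 759110.38.
x̄_3 = 759110.38 / 14770 = 51.3954... → 51.40.

51.40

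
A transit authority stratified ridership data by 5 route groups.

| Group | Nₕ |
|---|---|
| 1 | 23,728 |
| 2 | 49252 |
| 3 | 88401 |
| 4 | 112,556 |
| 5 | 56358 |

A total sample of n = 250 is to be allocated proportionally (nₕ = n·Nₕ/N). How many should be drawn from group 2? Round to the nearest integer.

Share of group 2 = 49252/330295 = 0.14912.
Allocate 250 × 0.14912 = 37.279... → 37.

37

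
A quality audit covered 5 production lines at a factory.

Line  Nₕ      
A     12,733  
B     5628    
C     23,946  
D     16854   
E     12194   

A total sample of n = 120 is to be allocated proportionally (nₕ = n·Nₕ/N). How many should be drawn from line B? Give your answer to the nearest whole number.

9

Share of line B = 5628/71355 = 0.07887.
Allocate 120 × 0.07887 = 9.465... → 9.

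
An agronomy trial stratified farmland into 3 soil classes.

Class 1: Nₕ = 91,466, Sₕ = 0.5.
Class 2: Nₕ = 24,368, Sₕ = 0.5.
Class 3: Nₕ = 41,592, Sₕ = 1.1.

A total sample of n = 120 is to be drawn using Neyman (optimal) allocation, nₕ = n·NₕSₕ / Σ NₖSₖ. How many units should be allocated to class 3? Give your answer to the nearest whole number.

1: NₕSₕ = 91466·0.5 = 45733
2: NₕSₕ = 24368·0.5 = 12184
3: NₕSₕ = 41592·1.1 = 45751.2
Σ NₕSₕ = 103668.2.
n_3 = 120·45751.2/103668.2 = 52.959... → 53.

53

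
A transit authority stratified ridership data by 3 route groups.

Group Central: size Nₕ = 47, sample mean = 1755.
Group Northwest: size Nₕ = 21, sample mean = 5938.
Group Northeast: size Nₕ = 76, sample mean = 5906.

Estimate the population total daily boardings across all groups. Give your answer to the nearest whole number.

656039

Central: 47·1755 = 82485
Northwest: 21·5938 = 124698
Northeast: 76·5906 = 448856
τ̂ = Σ Nₕx̄ₕ = 656039.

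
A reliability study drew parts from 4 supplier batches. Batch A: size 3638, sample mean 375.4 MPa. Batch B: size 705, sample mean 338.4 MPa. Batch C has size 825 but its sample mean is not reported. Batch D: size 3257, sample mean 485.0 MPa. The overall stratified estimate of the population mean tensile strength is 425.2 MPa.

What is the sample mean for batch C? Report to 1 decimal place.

N = 3638 + 705 + 825 + 3257 = 8425.
Overall total = μ·N = 425.2·8425 = 3582310.
Subtract the known strata: 3638·375.4 + 705·338.4 + 3257·485.0 = 3183922.2.
Remaining total for batch C: 3582310 − 3183922.2 = 398387.8.
Divide by its size: 398387.8 / 825 = 482.894... → 482.9.

482.9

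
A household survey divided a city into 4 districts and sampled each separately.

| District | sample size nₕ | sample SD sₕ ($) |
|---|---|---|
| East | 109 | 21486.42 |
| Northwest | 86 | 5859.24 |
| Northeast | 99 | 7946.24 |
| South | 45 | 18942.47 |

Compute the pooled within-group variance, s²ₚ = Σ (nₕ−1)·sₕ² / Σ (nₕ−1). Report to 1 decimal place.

223146287.6

East: (109−1)·21486.42² = 108·461666244.4164 = 49859954396.9712
Northwest: (86−1)·5859.24² = 85·34330693.3776 = 2918108937.096
Northeast: (99−1)·7946.24² = 98·63142730.1376 = 6187987553.4848
South: (45−1)·18942.47² = 44·358817169.7009 = 15787955466.8396
Numerator = 74754006354.3916; denominator = Σ(nₕ−1) = 335.
s²ₚ = 74754006354.3916/335 = 223146287.625... → 223146287.6.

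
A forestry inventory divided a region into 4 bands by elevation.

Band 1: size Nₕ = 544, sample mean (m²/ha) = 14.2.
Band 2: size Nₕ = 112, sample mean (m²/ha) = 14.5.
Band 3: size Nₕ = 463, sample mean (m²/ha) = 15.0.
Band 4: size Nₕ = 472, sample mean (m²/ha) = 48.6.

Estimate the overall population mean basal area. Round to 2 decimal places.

x̄_st = (Σ Nₕx̄ₕ) / (Σ Nₕ) = (544·14.2 + 112·14.5 + 463·15.0 + 472·48.6) / 1591
= 39233 / 1591 = 24.6593... → 24.66.

24.66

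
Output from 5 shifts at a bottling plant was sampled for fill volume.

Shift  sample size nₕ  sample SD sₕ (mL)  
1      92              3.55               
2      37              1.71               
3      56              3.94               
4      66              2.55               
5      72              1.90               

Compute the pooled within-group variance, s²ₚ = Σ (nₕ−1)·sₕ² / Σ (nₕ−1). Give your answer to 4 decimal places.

Degrees of freedom: 91 + 36 + 55 + 65 + 71 = 318.
Σ(nₕ−1)sₕ² = 91·12.6025 + 36·2.9241 + 55·15.5236 + 65·6.5025 + 71·3.61 = 2784.8656.
s²ₚ = 2784.8656 / 318 = 8.757439... → 8.7574.

8.7574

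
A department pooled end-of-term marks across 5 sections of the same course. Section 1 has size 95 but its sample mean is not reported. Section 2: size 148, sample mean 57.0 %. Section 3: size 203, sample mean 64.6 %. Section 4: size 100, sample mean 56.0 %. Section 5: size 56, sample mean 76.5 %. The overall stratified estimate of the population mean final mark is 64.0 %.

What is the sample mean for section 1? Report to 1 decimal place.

Σ Nₕx̄ₕ = N·μ, so 95·x̄_1 = 602·64.0 − (148·57.0 + 203·64.6 + 100·56.0 + 56·76.5).
= 38528 − 31433.8 = 7094.2.
x̄_1 = 7094.2 / 95 = 74.676... → 74.7.

74.7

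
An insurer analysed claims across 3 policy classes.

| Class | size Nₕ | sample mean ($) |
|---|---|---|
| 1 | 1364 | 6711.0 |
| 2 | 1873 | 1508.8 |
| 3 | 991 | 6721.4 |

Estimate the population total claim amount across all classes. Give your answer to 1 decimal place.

1: 1364·6711.0 = 9153804
2: 1873·1508.8 = 2825982.4
3: 991·6721.4 = 6660907.4
τ̂ = Σ Nₕx̄ₕ = 18640693.8.

18640693.8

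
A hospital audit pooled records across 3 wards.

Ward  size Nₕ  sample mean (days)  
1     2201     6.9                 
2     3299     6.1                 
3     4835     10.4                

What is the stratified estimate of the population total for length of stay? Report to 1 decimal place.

85594.8

1: 2201·6.9 = 15186.9
2: 3299·6.1 = 20123.9
3: 4835·10.4 = 50284
τ̂ = Σ Nₕx̄ₕ = 85594.8.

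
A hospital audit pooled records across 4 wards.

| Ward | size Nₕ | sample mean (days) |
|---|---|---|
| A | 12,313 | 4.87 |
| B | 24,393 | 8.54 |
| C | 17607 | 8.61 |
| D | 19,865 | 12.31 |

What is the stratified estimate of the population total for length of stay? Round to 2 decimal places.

664414.95

A: 12313·4.87 = 59964.31
B: 24393·8.54 = 208316.22
C: 17607·8.61 = 151596.27
D: 19865·12.31 = 244538.15
τ̂ = Σ Nₕx̄ₕ = 664414.95.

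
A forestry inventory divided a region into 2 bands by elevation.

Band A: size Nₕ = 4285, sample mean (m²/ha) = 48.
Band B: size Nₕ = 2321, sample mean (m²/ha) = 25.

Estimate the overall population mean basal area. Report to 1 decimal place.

39.9

N = 4285 + 2321 = 6606.
The stratified mean weights each stratum mean by its population share Nₕ/N.
Σ Nₕx̄ₕ = 4285·48 + 2321·25 = 205680 + 58025 = 263705.
Divide by N: 263705 / 6606 = 39.919... → 39.9.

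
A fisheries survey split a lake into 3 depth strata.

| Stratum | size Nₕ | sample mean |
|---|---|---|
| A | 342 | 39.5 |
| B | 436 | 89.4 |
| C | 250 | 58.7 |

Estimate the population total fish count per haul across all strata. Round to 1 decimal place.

67162.4

Estimate total by summing Nₕ·x̄ₕ over strata.
342·39.5 + 436·89.4 + 250·58.7 = 13509 + 38978.4 + 14675 = 67162.4.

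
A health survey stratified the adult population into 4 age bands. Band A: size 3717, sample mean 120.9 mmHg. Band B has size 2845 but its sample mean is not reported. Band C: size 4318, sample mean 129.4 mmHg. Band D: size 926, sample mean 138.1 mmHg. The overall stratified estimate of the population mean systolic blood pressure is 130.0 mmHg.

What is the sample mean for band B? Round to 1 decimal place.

Σ Nₕx̄ₕ = N·μ, so 2845·x̄_B = 11806·130.0 − (3717·120.9 + 4318·129.4 + 926·138.1).
= 1534780 − 1136015.1 = 398764.9.
x̄_B = 398764.9 / 2845 = 140.163... → 140.2.

140.2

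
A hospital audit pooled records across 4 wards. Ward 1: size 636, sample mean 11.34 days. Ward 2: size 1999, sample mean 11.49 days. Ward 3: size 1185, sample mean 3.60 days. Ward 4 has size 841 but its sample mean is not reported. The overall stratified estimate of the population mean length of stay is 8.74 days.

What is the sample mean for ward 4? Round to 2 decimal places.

7.48

Σ Nₕx̄ₕ = N·μ, so 841·x̄_4 = 4661·8.74 − (636·11.34 + 1999·11.49 + 1185·3.60).
= 40737.14 − 34446.75 = 6290.39.
x̄_4 = 6290.39 / 841 = 7.4797... → 7.48.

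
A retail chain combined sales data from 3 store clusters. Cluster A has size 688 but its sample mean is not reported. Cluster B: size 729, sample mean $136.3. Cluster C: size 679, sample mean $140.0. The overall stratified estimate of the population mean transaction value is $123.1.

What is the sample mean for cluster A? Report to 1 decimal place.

92.4

N = 688 + 729 + 679 = 2096.
Overall total = μ·N = 123.1·2096 = 258017.6.
Subtract the known strata: 729·136.3 + 679·140.0 = 194422.7.
Remaining total for cluster A: 258017.6 − 194422.7 = 63594.9.
Divide by its size: 63594.9 / 688 = 92.434... → 92.4.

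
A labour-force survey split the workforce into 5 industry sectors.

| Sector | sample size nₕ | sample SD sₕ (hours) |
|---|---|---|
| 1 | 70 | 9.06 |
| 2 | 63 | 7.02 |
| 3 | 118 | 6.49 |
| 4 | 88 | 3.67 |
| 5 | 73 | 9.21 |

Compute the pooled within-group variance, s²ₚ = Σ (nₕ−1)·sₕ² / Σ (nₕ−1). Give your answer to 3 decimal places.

1: (70−1)·9.06² = 69·82.0836 = 5663.7684
2: (63−1)·7.02² = 62·49.2804 = 3055.3848
3: (118−1)·6.49² = 117·42.1201 = 4928.0517
4: (88−1)·3.67² = 87·13.4689 = 1171.7943
5: (73−1)·9.21² = 72·84.8241 = 6107.3352
Numerator = 20926.3344; denominator = Σ(nₕ−1) = 407.
s²ₚ = 20926.3344/407 = 51.41606... → 51.416.

51.416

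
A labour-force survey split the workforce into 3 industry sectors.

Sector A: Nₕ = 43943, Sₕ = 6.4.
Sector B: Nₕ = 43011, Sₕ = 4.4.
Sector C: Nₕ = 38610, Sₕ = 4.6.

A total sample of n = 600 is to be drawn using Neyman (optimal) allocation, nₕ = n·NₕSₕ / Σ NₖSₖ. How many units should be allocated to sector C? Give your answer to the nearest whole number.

Σ NₕSₕ = 43943·6.4 + 43011·4.4 + 38610·4.6 = 648089.6.
Share for C: 177606/648089.6 = 0.27405.
n_C = 600 × 0.27405 = 164.427... → 164.

164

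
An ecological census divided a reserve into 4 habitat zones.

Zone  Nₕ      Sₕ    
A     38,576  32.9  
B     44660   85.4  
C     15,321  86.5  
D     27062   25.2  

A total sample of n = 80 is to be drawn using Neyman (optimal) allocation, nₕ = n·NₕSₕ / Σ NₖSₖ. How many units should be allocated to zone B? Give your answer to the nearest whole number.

43

Σ NₕSₕ = 38576·32.9 + 44660·85.4 + 15321·86.5 + 27062·25.2 = 7090343.3.
Share for B: 3813964/7090343.3 = 0.53791.
n_B = 80 × 0.53791 = 43.033... → 43.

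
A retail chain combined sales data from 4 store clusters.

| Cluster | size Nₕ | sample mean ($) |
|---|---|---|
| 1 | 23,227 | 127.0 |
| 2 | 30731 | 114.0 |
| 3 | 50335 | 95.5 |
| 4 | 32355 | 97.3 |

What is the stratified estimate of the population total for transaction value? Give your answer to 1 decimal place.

1: 23227·127.0 = 2949829
2: 30731·114.0 = 3503334
3: 50335·95.5 = 4806992.5
4: 32355·97.3 = 3148141.5
τ̂ = Σ Nₕx̄ₕ = 14408297.0.

14408297.0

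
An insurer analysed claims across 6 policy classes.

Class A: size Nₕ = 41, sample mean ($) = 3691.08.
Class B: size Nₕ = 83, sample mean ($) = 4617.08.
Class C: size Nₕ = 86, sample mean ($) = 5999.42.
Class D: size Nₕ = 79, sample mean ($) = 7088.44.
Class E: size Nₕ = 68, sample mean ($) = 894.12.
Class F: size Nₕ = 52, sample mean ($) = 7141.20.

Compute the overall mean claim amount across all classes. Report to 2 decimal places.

4994.21

x̄_st = (Σ Nₕx̄ₕ) / (Σ Nₕ) = (41·3691.08 + 83·4617.08 + 86·5999.42 + 79·7088.44 + 68·894.12 + 52·7141.20) / 409
= 2042631.36 / 409 = 4994.2087... → 4994.21.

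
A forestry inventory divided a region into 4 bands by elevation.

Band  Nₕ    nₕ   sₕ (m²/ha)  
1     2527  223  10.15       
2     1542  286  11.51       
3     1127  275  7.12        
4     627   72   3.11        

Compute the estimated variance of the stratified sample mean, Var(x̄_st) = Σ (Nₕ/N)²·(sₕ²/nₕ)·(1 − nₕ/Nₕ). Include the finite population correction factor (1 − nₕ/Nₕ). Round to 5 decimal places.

N = 5823. Term for each stratum: Wₕ²sₕ²/nₕ·(1−nₕ/Nₕ).
Var(x̄_st) = 0.07932706 + 0.02645849 + 0.00522032 + 0.00137865 = 0.11238452 → 0.11238.

0.11238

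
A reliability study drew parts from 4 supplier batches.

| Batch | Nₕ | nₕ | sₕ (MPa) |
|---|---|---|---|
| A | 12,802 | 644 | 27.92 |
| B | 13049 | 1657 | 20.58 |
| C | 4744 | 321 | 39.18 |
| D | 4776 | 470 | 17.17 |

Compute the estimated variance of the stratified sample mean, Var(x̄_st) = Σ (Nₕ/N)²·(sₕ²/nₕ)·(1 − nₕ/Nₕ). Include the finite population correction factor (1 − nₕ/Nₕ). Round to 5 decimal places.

0.27147

N = 35371. Term for each stratum: Wₕ²sₕ²/nₕ·(1−nₕ/Nₕ).
Var(x̄_st) = 0.15058796 + 0.03037042 + 0.08020303 + 0.01031066 = 0.27147206 → 0.27147.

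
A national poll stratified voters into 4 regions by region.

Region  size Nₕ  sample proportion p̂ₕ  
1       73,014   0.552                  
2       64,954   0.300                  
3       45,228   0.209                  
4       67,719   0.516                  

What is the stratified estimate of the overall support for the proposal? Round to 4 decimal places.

0.4152

N = 73014 + 64954 + 45228 + 67719 = 250915.
Overall proportion = Σ (Nₕ/N)·p̂ₕ.
Σ Nₕp̂ₕ = 40303.728 + 19486.2 + 9452.652 + 34943.004 = 104185.584.
104185.584 / 250915 = 0.415223... → 0.4152.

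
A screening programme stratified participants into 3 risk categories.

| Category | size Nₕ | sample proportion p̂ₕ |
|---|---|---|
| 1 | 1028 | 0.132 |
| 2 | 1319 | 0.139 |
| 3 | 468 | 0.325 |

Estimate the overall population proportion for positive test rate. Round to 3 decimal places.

0.167

N = 1028 + 1319 + 468 = 2815.
Overall proportion = Σ (Nₕ/N)·p̂ₕ.
Σ Nₕp̂ₕ = 135.696 + 183.341 + 152.1 = 471.137.
471.137 / 2815 = 0.16737... → 0.167.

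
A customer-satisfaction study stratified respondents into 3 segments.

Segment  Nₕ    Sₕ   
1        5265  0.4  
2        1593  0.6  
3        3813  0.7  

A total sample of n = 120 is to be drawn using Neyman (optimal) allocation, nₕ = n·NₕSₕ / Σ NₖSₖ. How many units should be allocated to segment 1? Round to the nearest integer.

1: NₕSₕ = 5265·0.4 = 2106
2: NₕSₕ = 1593·0.6 = 955.8
3: NₕSₕ = 3813·0.7 = 2669.1
Σ NₕSₕ = 5730.9.
n_1 = 120·2106/5730.9 = 44.098... → 44.

44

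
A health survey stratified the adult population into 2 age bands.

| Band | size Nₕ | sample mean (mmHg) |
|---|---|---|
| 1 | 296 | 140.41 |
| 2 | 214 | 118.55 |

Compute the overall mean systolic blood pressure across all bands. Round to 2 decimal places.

N = 510; weights Wₕ = Nₕ/N = (0.5804, 0.4196).
x̄_st = Σ Wₕ·x̄ₕ = 0.5804·140.41 + 0.4196·118.55 ≈ 131.2374...
→ 131.24.

131.24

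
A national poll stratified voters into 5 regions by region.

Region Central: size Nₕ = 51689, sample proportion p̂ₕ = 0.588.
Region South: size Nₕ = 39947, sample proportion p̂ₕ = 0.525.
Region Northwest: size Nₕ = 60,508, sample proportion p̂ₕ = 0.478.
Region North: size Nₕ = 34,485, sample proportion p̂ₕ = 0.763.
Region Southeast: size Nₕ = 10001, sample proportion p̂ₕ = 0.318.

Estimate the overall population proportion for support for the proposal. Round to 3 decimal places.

0.558

N = 51689 + 39947 + 60508 + 34485 + 10001 = 196630.
Overall proportion = Σ (Nₕ/N)·p̂ₕ.
Σ Nₕp̂ₕ = 30393.132 + 20972.175 + 28922.824 + 26312.055 + 3180.318 = 109780.504.
109780.504 / 196630 = 0.55831... → 0.558.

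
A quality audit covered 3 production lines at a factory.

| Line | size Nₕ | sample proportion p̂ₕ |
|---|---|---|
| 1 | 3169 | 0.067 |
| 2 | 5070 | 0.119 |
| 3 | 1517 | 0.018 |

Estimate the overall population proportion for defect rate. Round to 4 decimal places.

0.0864

N = 3169 + 5070 + 1517 = 9756.
Overall proportion = Σ (Nₕ/N)·p̂ₕ.
Σ Nₕp̂ₕ = 212.323 + 603.33 + 27.306 = 842.959.
842.959 / 9756 = 0.086404... → 0.0864.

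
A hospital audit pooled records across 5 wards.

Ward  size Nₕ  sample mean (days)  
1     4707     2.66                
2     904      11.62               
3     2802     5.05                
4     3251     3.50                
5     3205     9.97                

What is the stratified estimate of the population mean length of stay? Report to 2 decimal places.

5.41

N = 4707 + 904 + 2802 + 3251 + 3205 = 14869.
Overall mean = Σ (Nₕ/N)·x̄ₕ — weight by population share, not a simple average.
Σ Nₕx̄ₕ = 4707·2.66 + 904·11.62 + 2802·5.05 + 3251·3.50 + 3205·9.97 = 12520.62 + 10504.48 + 14150.1 + 11378.5 + 31953.85 = 80507.55.
Divide by N: 80507.55 / 14869 = 5.4145... → 5.41.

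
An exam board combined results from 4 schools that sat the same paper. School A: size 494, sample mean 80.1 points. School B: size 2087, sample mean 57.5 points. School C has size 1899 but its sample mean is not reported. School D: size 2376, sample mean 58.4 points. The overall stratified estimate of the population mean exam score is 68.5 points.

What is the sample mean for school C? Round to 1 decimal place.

90.2

N = 494 + 2087 + 1899 + 2376 = 6856.
Overall total = μ·N = 68.5·6856 = 469636.
Subtract the known strata: 494·80.1 + 2087·57.5 + 2376·58.4 = 298330.3.
Remaining total for school C: 469636 − 298330.3 = 171305.7.
Divide by its size: 171305.7 / 1899 = 90.208... → 90.2.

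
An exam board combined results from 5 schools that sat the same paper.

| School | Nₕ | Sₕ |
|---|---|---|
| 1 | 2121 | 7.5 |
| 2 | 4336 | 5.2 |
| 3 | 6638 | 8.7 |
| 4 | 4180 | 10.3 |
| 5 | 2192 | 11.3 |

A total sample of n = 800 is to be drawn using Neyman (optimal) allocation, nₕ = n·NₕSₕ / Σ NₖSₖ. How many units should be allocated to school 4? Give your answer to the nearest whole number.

1: NₕSₕ = 2121·7.5 = 15907.5
2: NₕSₕ = 4336·5.2 = 22547.2
3: NₕSₕ = 6638·8.7 = 57750.6
4: NₕSₕ = 4180·10.3 = 43054
5: NₕSₕ = 2192·11.3 = 24769.6
Σ NₕSₕ = 164028.9.
n_4 = 800·43054/164028.9 = 209.983... → 210.

210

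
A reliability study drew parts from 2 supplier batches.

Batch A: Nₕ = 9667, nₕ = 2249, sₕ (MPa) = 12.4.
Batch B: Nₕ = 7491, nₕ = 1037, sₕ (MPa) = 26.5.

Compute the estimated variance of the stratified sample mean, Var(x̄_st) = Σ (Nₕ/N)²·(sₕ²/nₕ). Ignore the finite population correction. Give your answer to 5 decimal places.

N = 17158; Wₕ = Nₕ/N.
batch A: (9667/17158)²·12.4²/2249 = 0.02170221
batch B: (7491/17158)²·26.5²/1037 = 0.12908009
Sum = 0.15078230 → 0.15078.

0.15078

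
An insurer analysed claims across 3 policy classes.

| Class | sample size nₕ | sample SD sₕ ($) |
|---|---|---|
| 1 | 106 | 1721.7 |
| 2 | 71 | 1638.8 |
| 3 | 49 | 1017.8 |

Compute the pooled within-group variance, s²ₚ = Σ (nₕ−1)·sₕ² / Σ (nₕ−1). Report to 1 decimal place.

2461735.1

Degrees of freedom: 105 + 70 + 48 = 223.
Σ(nₕ−1)sₕ² = 105·2964250.89 + 70·2685665.44 + 48·1035916.84 = 548966932.57.
s²ₚ = 548966932.57 / 223 = 2461735.124... → 2461735.1.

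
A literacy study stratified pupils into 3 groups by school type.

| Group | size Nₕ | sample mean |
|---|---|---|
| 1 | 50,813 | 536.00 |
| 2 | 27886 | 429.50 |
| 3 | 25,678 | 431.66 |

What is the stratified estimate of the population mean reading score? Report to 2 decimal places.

481.88

N = 50813 + 27886 + 25678 = 104377.
Overall mean = Σ (Nₕ/N)·x̄ₕ — weight by population share, not a simple average.
Σ Nₕx̄ₕ = 50813·536.00 + 27886·429.50 + 25678·431.66 = 27235768 + 11977037 + 11084165.48 = 50296970.48.
Divide by N: 50296970.48 / 104377 = 481.8779... → 481.88.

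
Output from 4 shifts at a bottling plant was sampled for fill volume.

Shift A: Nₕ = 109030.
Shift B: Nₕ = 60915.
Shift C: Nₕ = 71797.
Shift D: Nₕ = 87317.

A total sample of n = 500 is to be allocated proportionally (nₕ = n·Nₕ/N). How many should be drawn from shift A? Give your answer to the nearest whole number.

166

N = 109030 + 60915 + 71797 + 87317 = 329059.
n_A = 500·109030/329059 = 165.669... → 166.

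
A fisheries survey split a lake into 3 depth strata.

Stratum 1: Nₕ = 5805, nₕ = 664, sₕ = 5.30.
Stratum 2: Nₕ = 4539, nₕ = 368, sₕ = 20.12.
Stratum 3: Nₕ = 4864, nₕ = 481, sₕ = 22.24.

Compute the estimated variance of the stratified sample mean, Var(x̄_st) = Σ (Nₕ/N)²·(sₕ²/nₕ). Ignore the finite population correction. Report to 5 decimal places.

0.20934

N = 15208. Term for each stratum: Wₕ²sₕ²/nₕ.
Var(x̄_st) = 0.00616373 + 0.09799057 + 0.10518829 = 0.20934260 → 0.20934.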